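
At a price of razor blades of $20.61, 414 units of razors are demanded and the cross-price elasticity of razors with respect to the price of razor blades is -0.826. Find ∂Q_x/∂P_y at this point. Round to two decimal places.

-16.59

ε = (∂Q_x/∂P_y)·(P_y/Q_x) ⇒ ∂Q_x/∂P_y = ε·Q_x/P_y = -0.826 × 414/20.61 ≈ -16.59.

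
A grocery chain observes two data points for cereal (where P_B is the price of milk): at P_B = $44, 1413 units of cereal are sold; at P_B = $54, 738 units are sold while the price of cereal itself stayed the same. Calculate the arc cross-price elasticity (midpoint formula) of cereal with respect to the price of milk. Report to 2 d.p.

-3.08

ΔQ_A = 738 − 1413 = -675; ΔP_B = 54 − 44 = 10.
Midpoints: Q̄_A = 1075.5, P̄_B = 49.00.
ε = (ΔQ_A/Q̄_A)/(ΔP_B/P̄_B) = (-675/1075.5)/(10/49.00) ≈ -3.08.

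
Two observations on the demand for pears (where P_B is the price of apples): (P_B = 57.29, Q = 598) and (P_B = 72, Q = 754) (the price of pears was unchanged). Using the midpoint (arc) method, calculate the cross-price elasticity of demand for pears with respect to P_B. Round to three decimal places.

1.014

ΔQ_A = 754 − 598 = 156; ΔP_B = 72 − 57.29 = 14.71.
Midpoints: Q̄_A = 676.0, P̄_B = 64.64.
ε = (ΔQ_A/Q̄_A)/(ΔP_B/P̄_B) = (156/676.0)/(14.71/64.64) ≈ 1.014.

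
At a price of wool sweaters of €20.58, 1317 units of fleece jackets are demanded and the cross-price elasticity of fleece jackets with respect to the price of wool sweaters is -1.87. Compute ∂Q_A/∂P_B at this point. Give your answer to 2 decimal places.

ε = (∂Q_A/∂P_B)·(P_B/Q_A) ⇒ ∂Q_A/∂P_B = ε·Q_A/P_B = -1.87 × 1317/20.58 ≈ -119.67.

-119.67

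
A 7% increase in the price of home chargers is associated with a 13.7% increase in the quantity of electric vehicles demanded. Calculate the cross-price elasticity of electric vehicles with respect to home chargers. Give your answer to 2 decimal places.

ε = (%ΔQ of electric vehicles) / (%ΔP of home chargers) = (13.7%) / (7%) ≈ 1.96.
Positive cross-price elasticity: substitutes.

1.96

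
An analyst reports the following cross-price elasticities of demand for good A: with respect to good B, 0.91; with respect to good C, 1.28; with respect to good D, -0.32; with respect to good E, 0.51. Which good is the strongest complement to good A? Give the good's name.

Complements have ε < 0. The most negative value is -0.32 (good D).

good D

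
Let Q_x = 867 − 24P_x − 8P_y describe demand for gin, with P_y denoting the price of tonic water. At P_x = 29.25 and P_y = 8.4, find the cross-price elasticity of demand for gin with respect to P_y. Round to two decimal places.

-0.69

At P_x = 29.25 and P_y = 8.4: Q_x = 97.8.
∂Q_x/∂P_y = -8.
ε = (∂Q_x/∂P_y)(P_y/Q_x) = -8 × (8.4/97.8) ≈ -0.69.
Since ε < 0, gin and tonic water are complements.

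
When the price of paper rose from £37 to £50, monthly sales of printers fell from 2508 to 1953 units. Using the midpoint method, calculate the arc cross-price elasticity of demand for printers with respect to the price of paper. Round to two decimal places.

ΔQ_A = 1953 − 2508 = -555; ΔP_B = 50 − 37 = 13.
Midpoints: Q̄_A = 2230.5, P̄_B = 43.50.
ε = (ΔQ_A/Q̄_A)/(ΔP_B/P̄_B) = (-555/2230.5)/(13/43.50) ≈ -0.83.

-0.83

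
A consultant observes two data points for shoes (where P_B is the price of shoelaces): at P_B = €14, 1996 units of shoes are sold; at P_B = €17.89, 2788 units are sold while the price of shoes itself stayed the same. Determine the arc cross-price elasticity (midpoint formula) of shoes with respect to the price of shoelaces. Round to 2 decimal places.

ΔQ_A = 2788 − 1996 = 792; ΔP_B = 17.89 − 14 = 3.89.
Midpoints: Q̄_A = 2392.0, P̄_B = 15.95.
ε = (ΔQ_A/Q̄_A)/(ΔP_B/P̄_B) = (792/2392.0)/(3.89/15.95) ≈ 1.36.

1.36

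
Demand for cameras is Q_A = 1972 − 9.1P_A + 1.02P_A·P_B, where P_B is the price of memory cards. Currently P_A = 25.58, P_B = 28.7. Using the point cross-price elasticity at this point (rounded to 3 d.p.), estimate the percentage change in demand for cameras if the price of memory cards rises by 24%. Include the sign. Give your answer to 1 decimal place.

7.2%

At P_A = 25.58, P_B = 28.7: Q_A = 2488.051.
∂Q_A/∂P_B = 1.02P_A = 26.0916.
ε = (∂Q_A/∂P_B)(P_B/Q_A) = 26.0916 × 28.7/2488.051 ≈ 0.301.
%ΔQ_A ≈ ε × %ΔP_B = 0.301 × (24%) = 7.2%.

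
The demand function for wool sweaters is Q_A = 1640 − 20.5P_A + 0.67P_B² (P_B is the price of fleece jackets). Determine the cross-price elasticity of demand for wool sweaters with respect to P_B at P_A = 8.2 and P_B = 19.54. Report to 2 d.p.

0.30

At P_A = 8.2 and P_B = 19.54: Q_A = 1727.714.
∂Q_A/∂P_B = 1.34P_B = 1.34(19.54) = 26.1836.
ε = (∂Q_A/∂P_B)(P_B/Q_A) = 26.1836 × (19.54/1727.714) ≈ 0.30.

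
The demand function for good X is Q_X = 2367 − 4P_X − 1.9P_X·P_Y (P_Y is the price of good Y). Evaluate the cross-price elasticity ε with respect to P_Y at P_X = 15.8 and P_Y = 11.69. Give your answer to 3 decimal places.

-0.180

At P_X = 15.8 and P_Y = 11.69: Q_X = 1952.866.
∂Q_X/∂P_Y = -1.9P_X = -1.9(15.8) = -30.0200.
ε = (∂Q_X/∂P_Y)(P_Y/Q_X) = -30.0200 × (11.69/1952.866) ≈ -0.180.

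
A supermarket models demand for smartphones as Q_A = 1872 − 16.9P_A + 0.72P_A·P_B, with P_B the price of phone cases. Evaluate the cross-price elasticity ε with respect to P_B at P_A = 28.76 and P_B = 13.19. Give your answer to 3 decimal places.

At P_A = 28.76 and P_B = 13.19: Q_A = 1659.084.
∂Q_A/∂P_B = 0.72P_A = 0.72(28.76) = 20.7072.
ε = (∂Q_A/∂P_B)(P_B/Q_A) = 20.7072 × (13.19/1659.084) ≈ 0.165.

0.165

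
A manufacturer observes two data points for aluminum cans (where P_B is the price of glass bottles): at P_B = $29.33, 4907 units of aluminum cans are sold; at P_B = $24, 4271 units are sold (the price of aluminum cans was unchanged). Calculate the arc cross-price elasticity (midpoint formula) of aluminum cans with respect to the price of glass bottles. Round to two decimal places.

0.69

ΔQ_A = 4271 − 4907 = -636; ΔP_B = 24 − 29.33 = -5.33.
Midpoints: Q̄_A = 4589.0, P̄_B = 26.66.
ε = (ΔQ_A/Q̄_A)/(ΔP_B/P̄_B) = (-636/4589.0)/(-5.33/26.66) ≈ 0.69.
ε > 0: aluminum cans and glass bottles are substitutes.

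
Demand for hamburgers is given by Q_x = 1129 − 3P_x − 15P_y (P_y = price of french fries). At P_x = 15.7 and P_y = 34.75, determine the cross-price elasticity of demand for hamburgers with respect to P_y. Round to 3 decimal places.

-0.930

At P_x = 15.7 and P_y = 34.75: Q_x = 560.65.
∂Q_x/∂P_y = -15.
ε = (∂Q_x/∂P_y)(P_y/Q_x) = -15 × (34.75/560.65) ≈ -0.930.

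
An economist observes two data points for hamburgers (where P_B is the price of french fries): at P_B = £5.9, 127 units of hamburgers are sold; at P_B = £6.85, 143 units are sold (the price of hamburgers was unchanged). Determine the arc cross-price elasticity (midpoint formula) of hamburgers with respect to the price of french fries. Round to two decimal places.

0.80

ΔQ_A = 143 − 127 = 16; ΔP_B = 6.85 − 5.9 = 0.95.
Midpoints: Q̄_A = 135.0, P̄_B = 6.38.
ε = (ΔQ_A/Q̄_A)/(ΔP_B/P̄_B) = (16/135.0)/(0.95/6.38) ≈ 0.80.
ε > 0: hamburgers and french fries are substitutes.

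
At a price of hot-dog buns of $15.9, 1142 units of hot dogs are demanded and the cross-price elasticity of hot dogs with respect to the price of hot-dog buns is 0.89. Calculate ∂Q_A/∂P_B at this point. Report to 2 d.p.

63.92

ε = (∂Q_A/∂P_B)·(P_B/Q_A) ⇒ ∂Q_A/∂P_B = ε·Q_A/P_B = 0.89 × 1142/15.9 ≈ 63.92.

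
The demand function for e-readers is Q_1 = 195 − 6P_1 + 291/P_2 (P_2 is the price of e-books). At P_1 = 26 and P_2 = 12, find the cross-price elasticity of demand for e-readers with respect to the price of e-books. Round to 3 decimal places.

-0.383

At P_1 = 26 and P_2 = 12: Q_1 = 63.25.
∂Q_1/∂P_2 = −291/P_2² = -2.0208.
ε = (∂Q_1/∂P_2)(P_2/Q_1) = -2.0208 × (12/63.25) ≈ -0.383.
ε < 0: complements.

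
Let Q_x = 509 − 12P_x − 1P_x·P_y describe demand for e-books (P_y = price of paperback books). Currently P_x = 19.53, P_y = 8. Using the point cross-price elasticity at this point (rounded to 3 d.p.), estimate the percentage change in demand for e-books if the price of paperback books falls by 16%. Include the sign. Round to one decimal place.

At P_x = 19.53, P_y = 8: Q_x = 118.4.
∂Q_x/∂P_y = -1P_x = -19.5300.
ε = (∂Q_x/∂P_y)(P_y/Q_x) = -19.5300 × 8/118.4 ≈ -1.320.
%ΔQ_x ≈ ε × %ΔP_y = -1.320 × (-16%) = 21.1%.

21.1%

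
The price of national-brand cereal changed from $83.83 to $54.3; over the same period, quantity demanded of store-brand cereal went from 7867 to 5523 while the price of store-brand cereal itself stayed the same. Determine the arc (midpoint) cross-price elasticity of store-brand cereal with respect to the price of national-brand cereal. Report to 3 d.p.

ΔQ_A = 5523 − 7867 = -2344; ΔP_B = 54.3 − 83.83 = -29.53.
Midpoints: Q̄_A = 6695.0, P̄_B = 69.06.
ε = (ΔQ_A/Q̄_A)/(ΔP_B/P̄_B) = (-2344/6695.0)/(-29.53/69.06) ≈ 0.819.

0.819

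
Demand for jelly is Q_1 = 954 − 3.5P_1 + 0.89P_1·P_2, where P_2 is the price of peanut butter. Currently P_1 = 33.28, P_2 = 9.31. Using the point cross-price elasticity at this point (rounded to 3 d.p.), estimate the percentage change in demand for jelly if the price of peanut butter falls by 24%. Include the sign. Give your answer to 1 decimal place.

-6.0%

At P_1 = 33.28, P_2 = 9.31: Q_1 = 1113.275.
∂Q_1/∂P_2 = 0.89P_1 = 29.6192.
ε = (∂Q_1/∂P_2)(P_2/Q_1) = 29.6192 × 9.31/1113.275 ≈ 0.248.
%ΔQ_1 ≈ ε × %ΔP_2 = 0.248 × (-24%) = -6.0%.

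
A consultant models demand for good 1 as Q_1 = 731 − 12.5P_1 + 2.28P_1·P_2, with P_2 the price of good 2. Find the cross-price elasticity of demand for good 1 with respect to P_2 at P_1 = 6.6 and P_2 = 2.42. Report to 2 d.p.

At P_1 = 6.6 and P_2 = 2.42: Q_1 = 684.916.
∂Q_1/∂P_2 = 2.28P_1 = 2.28(6.6) = 15.0480.
ε = (∂Q_1/∂P_2)(P_2/Q_1) = 15.0480 × (2.42/684.916) ≈ 0.05.

0.05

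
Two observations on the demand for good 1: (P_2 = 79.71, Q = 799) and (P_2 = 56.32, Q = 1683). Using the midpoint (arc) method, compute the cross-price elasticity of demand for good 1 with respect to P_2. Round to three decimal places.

-2.071

ΔQ_1 = 1683 − 799 = 884; ΔP_2 = 56.32 − 79.71 = -23.39.
Midpoints: Q̄_1 = 1241.0, P̄_2 = 68.02.
ε = (ΔQ_1/Q̄_1)/(ΔP_2/P̄_2) = (884/1241.0)/(-23.39/68.02) ≈ -2.071.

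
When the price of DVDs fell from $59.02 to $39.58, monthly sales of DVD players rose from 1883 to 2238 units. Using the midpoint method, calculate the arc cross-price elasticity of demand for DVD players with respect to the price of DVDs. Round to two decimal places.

-0.44

ΔQ_A = 2238 − 1883 = 355; ΔP_B = 39.58 − 59.02 = -19.44.
Midpoints: Q̄_A = 2060.5, P̄_B = 49.30.
ε = (ΔQ_A/Q̄_A)/(ΔP_B/P̄_B) = (355/2060.5)/(-19.44/49.30) ≈ -0.44.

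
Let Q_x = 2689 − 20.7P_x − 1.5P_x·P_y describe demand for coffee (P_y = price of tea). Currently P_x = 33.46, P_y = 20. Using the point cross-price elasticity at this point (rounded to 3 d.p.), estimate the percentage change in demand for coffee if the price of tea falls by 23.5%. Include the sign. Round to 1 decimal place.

23.8%

At P_x = 33.46, P_y = 20: Q_x = 992.578.
∂Q_x/∂P_y = -1.5P_x = -50.1900.
ε = (∂Q_x/∂P_y)(P_y/Q_x) = -50.1900 × 20/992.578 ≈ -1.011.
%ΔQ_x ≈ ε × %ΔP_y = -1.011 × (-23.5%) = 23.8%.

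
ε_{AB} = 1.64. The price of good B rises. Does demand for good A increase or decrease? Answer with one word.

ε > 0 and the price of good B rises, so the quantity of good A moves in the same direction: it increases.

increase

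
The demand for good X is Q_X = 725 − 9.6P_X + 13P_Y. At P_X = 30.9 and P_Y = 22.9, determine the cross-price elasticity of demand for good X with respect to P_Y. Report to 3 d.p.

At P_X = 30.9 and P_Y = 22.9: Q_X = 726.06.
∂Q_X/∂P_Y = 13.
ε = (∂Q_X/∂P_Y)(P_Y/Q_X) = 13 × (22.9/726.06) ≈ 0.410.
Since ε > 0, good X and good Y are substitutes.

0.410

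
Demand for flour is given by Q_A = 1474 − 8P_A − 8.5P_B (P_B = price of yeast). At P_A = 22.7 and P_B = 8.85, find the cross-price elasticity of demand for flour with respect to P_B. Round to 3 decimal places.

At P_A = 22.7 and P_B = 8.85: Q_A = 1217.175.
∂Q_A/∂P_B = -8.5.
ε = (∂Q_A/∂P_B)(P_B/Q_A) = -8.5 × (8.85/1217.175) ≈ -0.062.

-0.062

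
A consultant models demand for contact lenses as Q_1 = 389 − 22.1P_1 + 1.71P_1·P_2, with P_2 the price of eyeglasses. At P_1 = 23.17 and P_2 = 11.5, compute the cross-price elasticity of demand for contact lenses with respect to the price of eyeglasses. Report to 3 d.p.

1.370

At P_1 = 23.17 and P_2 = 11.5: Q_1 = 332.581.
∂Q_1/∂P_2 = 1.71P_1 = 1.71(23.17) = 39.6207.
ε = (∂Q_1/∂P_2)(P_2/Q_1) = 39.6207 × (11.5/332.581) ≈ 1.370.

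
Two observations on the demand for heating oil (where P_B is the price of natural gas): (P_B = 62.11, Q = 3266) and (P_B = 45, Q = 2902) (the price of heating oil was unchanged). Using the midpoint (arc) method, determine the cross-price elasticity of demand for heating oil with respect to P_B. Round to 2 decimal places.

0.37

ΔQ_A = 2902 − 3266 = -364; ΔP_B = 45 − 62.11 = -17.11.
Midpoints: Q̄_A = 3084.0, P̄_B = 53.55.
ε = (ΔQ_A/Q̄_A)/(ΔP_B/P̄_B) = (-364/3084.0)/(-17.11/53.55) ≈ 0.37.
ε > 0: heating oil and natural gas are substitutes.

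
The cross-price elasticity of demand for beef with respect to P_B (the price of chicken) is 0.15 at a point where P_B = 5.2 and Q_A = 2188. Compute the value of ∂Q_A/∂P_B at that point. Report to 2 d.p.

63.12

ε = (∂Q_A/∂P_B)·(P_B/Q_A) ⇒ ∂Q_A/∂P_B = ε·Q_A/P_B = 0.15 × 2188/5.2 ≈ 63.12.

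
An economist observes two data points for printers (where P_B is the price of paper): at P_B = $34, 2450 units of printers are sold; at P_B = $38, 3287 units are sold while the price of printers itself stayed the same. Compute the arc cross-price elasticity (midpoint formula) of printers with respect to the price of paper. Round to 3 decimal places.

ΔQ_A = 3287 − 2450 = 837; ΔP_B = 38 − 34 = 4.
Midpoints: Q̄_A = 2868.5, P̄_B = 36.00.
ε = (ΔQ_A/Q̄_A)/(ΔP_B/P̄_B) = (837/2868.5)/(4/36.00) ≈ 2.626.

2.626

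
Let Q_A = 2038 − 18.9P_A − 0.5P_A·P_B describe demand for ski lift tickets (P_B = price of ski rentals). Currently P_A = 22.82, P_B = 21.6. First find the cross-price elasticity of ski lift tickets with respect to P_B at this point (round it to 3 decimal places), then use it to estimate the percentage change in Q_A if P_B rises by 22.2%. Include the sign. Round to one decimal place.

-4.0%

At P_A = 22.82, P_B = 21.6: Q_A = 1360.246.
∂Q_A/∂P_B = -0.5P_A = -11.4100.
ε = (∂Q_A/∂P_B)(P_B/Q_A) = -11.4100 × 21.6/1360.246 ≈ -0.181.
%ΔQ_A ≈ ε × %ΔP_B = -0.181 × (22.2%) = -4.0%.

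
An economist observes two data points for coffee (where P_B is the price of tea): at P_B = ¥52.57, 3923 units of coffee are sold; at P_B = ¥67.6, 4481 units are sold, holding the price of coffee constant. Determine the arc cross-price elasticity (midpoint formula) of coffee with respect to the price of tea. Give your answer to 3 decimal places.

0.531

ΔQ_A = 4481 − 3923 = 558; ΔP_B = 67.6 − 52.57 = 15.03.
Midpoints: Q̄_A = 4202.0, P̄_B = 60.08.
ε = (ΔQ_A/Q̄_A)/(ΔP_B/P̄_B) = (558/4202.0)/(15.03/60.08) ≈ 0.531.
ε > 0: coffee and tea are substitutes.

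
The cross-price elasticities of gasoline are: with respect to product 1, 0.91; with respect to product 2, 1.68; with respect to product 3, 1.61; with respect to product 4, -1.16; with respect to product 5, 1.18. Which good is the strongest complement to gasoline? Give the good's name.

product 4

Complements have ε < 0. The most negative value is -1.16 (product 4).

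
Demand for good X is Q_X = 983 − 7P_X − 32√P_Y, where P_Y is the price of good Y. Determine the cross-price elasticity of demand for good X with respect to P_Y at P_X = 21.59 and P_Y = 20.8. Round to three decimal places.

-0.106

At P_X = 21.59 and P_Y = 20.8: Q_X = 685.928.
∂Q_X/∂P_Y = -32/(2√P_Y) = -32/(2√20.8) = -3.5082.
ε = (∂Q_X/∂P_Y)(P_Y/Q_X) = -3.5082 × (20.8/685.928) ≈ -0.106.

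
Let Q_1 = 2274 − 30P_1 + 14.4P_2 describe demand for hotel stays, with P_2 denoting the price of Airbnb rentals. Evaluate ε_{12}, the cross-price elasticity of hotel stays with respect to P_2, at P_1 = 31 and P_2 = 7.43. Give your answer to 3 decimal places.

0.074

At P_1 = 31 and P_2 = 7.43: Q_1 = 1450.992.
∂Q_1/∂P_2 = 14.4.
ε = (∂Q_1/∂P_2)(P_2/Q_1) = 14.4 × (7.43/1450.992) ≈ 0.074.
Since ε > 0, hotel stays and Airbnb rentals are substitutes.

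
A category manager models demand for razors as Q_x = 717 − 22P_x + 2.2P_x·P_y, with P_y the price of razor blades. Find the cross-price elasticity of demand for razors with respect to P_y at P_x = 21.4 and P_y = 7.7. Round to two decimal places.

At P_x = 21.4 and P_y = 7.7: Q_x = 608.716.
∂Q_x/∂P_y = 2.2P_x = 2.2(21.4) = 47.0800.
ε = (∂Q_x/∂P_y)(P_y/Q_x) = 47.0800 × (7.7/608.716) ≈ 0.60.

0.60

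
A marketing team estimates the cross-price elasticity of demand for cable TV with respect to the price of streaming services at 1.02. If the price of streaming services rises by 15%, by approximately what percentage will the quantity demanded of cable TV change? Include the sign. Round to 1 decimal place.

15.3%

%ΔQ ≈ ε × %ΔP of streaming services = 1.02 × (15%) = 15.3%.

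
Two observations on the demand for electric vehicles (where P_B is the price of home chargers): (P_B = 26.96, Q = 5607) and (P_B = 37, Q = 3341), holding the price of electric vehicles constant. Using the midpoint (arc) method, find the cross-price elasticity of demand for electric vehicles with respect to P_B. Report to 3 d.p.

ΔQ_A = 3341 − 5607 = -2266; ΔP_B = 37 − 26.96 = 10.04.
Midpoints: Q̄_A = 4474.0, P̄_B = 31.98.
ε = (ΔQ_A/Q̄_A)/(ΔP_B/P̄_B) = (-2266/4474.0)/(10.04/31.98) ≈ -1.613.

-1.613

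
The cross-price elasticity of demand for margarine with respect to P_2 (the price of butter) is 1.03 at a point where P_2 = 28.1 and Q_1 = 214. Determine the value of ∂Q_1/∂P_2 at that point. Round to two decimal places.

7.84

ε = (∂Q_1/∂P_2)·(P_2/Q_1) ⇒ ∂Q_1/∂P_2 = ε·Q_1/P_2 = 1.03 × 214/28.1 ≈ 7.84.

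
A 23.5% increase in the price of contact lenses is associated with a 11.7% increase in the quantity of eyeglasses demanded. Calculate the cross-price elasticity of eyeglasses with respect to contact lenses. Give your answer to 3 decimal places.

0.498

ε = (%ΔQ of eyeglasses) / (%ΔP of contact lenses) = (11.7%) / (23.5%) ≈ 0.498.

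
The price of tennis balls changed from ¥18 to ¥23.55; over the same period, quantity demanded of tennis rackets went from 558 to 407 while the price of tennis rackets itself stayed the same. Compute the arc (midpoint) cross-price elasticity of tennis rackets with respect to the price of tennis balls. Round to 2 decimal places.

ΔQ_A = 407 − 558 = -151; ΔP_B = 23.55 − 18 = 5.55.
Midpoints: Q̄_A = 482.5, P̄_B = 20.77.
ε = (ΔQ_A/Q̄_A)/(ΔP_B/P̄_B) = (-151/482.5)/(5.55/20.77) ≈ -1.17.
ε < 0: tennis rackets and tennis balls are complements.

-1.17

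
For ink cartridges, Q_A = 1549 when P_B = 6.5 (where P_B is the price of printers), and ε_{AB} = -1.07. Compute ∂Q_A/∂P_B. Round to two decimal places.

-254.99

ε = (∂Q_A/∂P_B)·(P_B/Q_A) ⇒ ∂Q_A/∂P_B = ε·Q_A/P_B = -1.07 × 1549/6.5 ≈ -254.99.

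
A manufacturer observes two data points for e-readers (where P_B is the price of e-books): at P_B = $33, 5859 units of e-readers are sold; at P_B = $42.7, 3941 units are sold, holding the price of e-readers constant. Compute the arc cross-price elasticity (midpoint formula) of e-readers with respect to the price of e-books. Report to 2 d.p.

ΔQ_A = 3941 − 5859 = -1918; ΔP_B = 42.7 − 33 = 9.7.
Midpoints: Q̄_A = 4900.0, P̄_B = 37.85.
ε = (ΔQ_A/Q̄_A)/(ΔP_B/P̄_B) = (-1918/4900.0)/(9.7/37.85) ≈ -1.53.

-1.53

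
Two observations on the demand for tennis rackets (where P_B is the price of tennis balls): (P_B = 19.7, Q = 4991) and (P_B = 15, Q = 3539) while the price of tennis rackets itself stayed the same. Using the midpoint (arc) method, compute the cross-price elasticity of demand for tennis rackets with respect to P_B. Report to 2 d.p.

1.26

ΔQ_A = 3539 − 4991 = -1452; ΔP_B = 15 − 19.7 = -4.7.
Midpoints: Q̄_A = 4265.0, P̄_B = 17.35.
ε = (ΔQ_A/Q̄_A)/(ΔP_B/P̄_B) = (-1452/4265.0)/(-4.7/17.35) ≈ 1.26.
ε > 0: tennis rackets and tennis balls are substitutes.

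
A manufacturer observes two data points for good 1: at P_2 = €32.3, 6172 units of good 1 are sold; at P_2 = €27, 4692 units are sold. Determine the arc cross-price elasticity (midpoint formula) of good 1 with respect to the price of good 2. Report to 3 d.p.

1.524

ΔQ_1 = 4692 − 6172 = -1480; ΔP_2 = 27 − 32.3 = -5.3.
Midpoints: Q̄_1 = 5432.0, P̄_2 = 29.65.
ε = (ΔQ_1/Q̄_1)/(ΔP_2/P̄_2) = (-1480/5432.0)/(-5.3/29.65) ≈ 1.524.
ε > 0: good 1 and good 2 are substitutes.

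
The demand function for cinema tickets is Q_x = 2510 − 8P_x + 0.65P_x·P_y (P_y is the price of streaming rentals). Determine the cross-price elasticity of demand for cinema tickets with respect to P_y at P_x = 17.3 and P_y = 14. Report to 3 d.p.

0.062

At P_x = 17.3 and P_y = 14: Q_x = 2529.03.
∂Q_x/∂P_y = 0.65P_x = 0.65(17.3) = 11.2450.
ε = (∂Q_x/∂P_y)(P_y/Q_x) = 11.2450 × (14/2529.03) ≈ 0.062.
ε > 0: substitutes.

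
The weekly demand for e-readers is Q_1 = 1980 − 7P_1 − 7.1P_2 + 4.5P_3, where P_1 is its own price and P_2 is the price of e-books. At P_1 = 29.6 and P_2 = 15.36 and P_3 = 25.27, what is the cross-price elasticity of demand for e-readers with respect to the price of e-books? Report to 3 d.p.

-0.061

At P_1 = 29.6 and P_2 = 15.36 and P_3 = 25.27: Q_1 = 1777.459.
∂Q_1/∂P_2 = -7.1.
ε = (∂Q_1/∂P_2)(P_2/Q_1) = -7.1 × (15.36/1777.459) ≈ -0.061.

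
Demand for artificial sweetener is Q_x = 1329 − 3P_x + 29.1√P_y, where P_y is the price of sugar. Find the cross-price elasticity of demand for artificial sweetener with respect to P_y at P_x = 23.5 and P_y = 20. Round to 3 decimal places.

0.047

At P_x = 23.5 and P_y = 20: Q_x = 1388.639.
∂Q_x/∂P_y = 29.1/(2√P_y) = 29.1/(2√20) = 3.2535.
ε = (∂Q_x/∂P_y)(P_y/Q_x) = 3.2535 × (20/1388.639) ≈ 0.047.
ε > 0: substitutes.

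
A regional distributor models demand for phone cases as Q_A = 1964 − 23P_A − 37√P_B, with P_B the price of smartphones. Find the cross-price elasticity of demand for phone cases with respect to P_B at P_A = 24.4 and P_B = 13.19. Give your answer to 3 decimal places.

-0.053

At P_A = 24.4 and P_B = 13.19: Q_A = 1268.423.
∂Q_A/∂P_B = -37/(2√P_B) = -37/(2√13.19) = -5.0939.
ε = (∂Q_A/∂P_B)(P_B/Q_A) = -5.0939 × (13.19/1268.423) ≈ -0.053.
ε < 0: complements.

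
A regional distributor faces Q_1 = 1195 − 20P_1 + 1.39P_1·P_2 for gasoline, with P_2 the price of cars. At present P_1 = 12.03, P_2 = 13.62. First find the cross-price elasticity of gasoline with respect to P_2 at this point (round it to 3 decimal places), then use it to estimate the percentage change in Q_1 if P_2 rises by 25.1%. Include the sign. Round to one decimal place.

4.8%

At P_1 = 12.03, P_2 = 13.62: Q_1 = 1182.150.
∂Q_1/∂P_2 = 1.39P_1 = 16.7217.
ε = (∂Q_1/∂P_2)(P_2/Q_1) = 16.7217 × 13.62/1182.150 ≈ 0.193.
%ΔQ_1 ≈ ε × %ΔP_2 = 0.193 × (25.1%) = 4.8%.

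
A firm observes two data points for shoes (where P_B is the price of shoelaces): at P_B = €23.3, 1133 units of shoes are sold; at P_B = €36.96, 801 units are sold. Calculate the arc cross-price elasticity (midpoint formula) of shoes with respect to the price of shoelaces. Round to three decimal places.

ΔQ_A = 801 − 1133 = -332; ΔP_B = 36.96 − 23.3 = 13.66.
Midpoints: Q̄_A = 967.0, P̄_B = 30.13.
ε = (ΔQ_A/Q̄_A)/(ΔP_B/P̄_B) = (-332/967.0)/(13.66/30.13) ≈ -0.757.

-0.757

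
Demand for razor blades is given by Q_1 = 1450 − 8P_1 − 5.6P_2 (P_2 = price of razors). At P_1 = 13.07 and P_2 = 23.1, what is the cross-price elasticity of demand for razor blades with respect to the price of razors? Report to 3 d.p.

-0.106

At P_1 = 13.07 and P_2 = 23.1: Q_1 = 1216.08.
∂Q_1/∂P_2 = -5.6.
ε = (∂Q_1/∂P_2)(P_2/Q_1) = -5.6 × (23.1/1216.08) ≈ -0.106.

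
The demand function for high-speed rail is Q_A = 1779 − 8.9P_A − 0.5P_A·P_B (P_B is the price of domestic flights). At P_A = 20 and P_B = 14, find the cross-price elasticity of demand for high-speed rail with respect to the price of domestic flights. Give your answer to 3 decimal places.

-0.096

At P_A = 20 and P_B = 14: Q_A = 1461.
∂Q_A/∂P_B = -0.5P_A = -0.5(20) = -10.0000.
ε = (∂Q_A/∂P_B)(P_B/Q_A) = -10.0000 × (14/1461) ≈ -0.096.
ε < 0: complements.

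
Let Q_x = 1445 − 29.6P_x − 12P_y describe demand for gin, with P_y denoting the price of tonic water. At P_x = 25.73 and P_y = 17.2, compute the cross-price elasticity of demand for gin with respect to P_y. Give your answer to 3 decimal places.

-0.433

At P_x = 25.73 and P_y = 17.2: Q_x = 476.992.
∂Q_x/∂P_y = -12.
ε = (∂Q_x/∂P_y)(P_y/Q_x) = -12 × (17.2/476.992) ≈ -0.433.
Since ε < 0, gin and tonic water are complements.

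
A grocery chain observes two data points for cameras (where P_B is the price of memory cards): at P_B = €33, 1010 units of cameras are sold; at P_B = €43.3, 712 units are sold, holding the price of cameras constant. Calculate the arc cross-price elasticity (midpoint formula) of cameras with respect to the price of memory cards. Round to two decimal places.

ΔQ_A = 712 − 1010 = -298; ΔP_B = 43.3 − 33 = 10.3.
Midpoints: Q̄_A = 861.0, P̄_B = 38.15.
ε = (ΔQ_A/Q̄_A)/(ΔP_B/P̄_B) = (-298/861.0)/(10.3/38.15) ≈ -1.28.

-1.28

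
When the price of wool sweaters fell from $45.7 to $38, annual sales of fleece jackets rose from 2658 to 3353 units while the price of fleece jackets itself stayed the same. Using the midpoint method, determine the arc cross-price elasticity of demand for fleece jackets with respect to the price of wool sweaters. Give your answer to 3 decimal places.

-1.257

ΔQ_A = 3353 − 2658 = 695; ΔP_B = 38 − 45.7 = -7.7.
Midpoints: Q̄_A = 3005.5, P̄_B = 41.85.
ε = (ΔQ_A/Q̄_A)/(ΔP_B/P̄_B) = (695/3005.5)/(-7.7/41.85) ≈ -1.257.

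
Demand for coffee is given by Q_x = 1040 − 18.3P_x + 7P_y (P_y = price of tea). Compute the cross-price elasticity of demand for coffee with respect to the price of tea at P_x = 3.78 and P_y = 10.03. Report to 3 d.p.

0.067

At P_x = 3.78 and P_y = 10.03: Q_x = 1041.036.
∂Q_x/∂P_y = 7.
ε = (∂Q_x/∂P_y)(P_y/Q_x) = 7 × (10.03/1041.036) ≈ 0.067.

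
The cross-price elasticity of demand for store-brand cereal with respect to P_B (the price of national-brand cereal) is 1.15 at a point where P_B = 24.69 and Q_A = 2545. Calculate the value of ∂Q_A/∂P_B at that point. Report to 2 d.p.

118.54

ε = (∂Q_A/∂P_B)·(P_B/Q_A) ⇒ ∂Q_A/∂P_B = ε·Q_A/P_B = 1.15 × 2545/24.69 ≈ 118.54.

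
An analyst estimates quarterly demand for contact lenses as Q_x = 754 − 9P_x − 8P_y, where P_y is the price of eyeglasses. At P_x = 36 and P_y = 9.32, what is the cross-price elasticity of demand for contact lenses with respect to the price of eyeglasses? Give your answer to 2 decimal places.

-0.21

At P_x = 36 and P_y = 9.32: Q_x = 355.44.
∂Q_x/∂P_y = -8.
ε = (∂Q_x/∂P_y)(P_y/Q_x) = -8 × (9.32/355.44) ≈ -0.21.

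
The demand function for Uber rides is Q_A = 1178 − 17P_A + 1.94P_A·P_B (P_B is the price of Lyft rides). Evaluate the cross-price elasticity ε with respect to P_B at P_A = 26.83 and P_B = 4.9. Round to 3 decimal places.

At P_A = 26.83 and P_B = 4.9: Q_A = 976.936.
∂Q_A/∂P_B = 1.94P_A = 1.94(26.83) = 52.0502.
ε = (∂Q_A/∂P_B)(P_B/Q_A) = 52.0502 × (4.9/976.936) ≈ 0.261.
ε > 0: substitutes.

0.261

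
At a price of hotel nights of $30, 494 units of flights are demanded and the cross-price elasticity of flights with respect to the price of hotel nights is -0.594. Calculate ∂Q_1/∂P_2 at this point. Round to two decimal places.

ε = (∂Q_1/∂P_2)·(P_2/Q_1) ⇒ ∂Q_1/∂P_2 = ε·Q_1/P_2 = -0.594 × 494/30 ≈ -9.78.

-9.78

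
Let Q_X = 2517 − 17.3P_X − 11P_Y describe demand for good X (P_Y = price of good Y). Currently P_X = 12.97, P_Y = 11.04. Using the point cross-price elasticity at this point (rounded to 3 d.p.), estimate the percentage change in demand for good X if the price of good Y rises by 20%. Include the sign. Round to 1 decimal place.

-1.1%

At P_X = 12.97, P_Y = 11.04: Q_X = 2171.179.
∂Q_X/∂P_Y = -11.
ε = (∂Q_X/∂P_Y)(P_Y/Q_X) = -11.0000 × 11.04/2171.179 ≈ -0.056.
%ΔQ_X ≈ ε × %ΔP_Y = -0.056 × (20%) = -1.1%.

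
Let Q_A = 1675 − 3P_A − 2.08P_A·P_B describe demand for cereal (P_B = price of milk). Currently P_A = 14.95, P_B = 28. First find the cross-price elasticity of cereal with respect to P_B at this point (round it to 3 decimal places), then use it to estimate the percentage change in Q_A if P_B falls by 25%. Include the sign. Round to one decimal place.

At P_A = 14.95, P_B = 28: Q_A = 759.462.
∂Q_A/∂P_B = -2.08P_A = -31.0960.
ε = (∂Q_A/∂P_B)(P_B/Q_A) = -31.0960 × 28/759.462 ≈ -1.146.
%ΔQ_A ≈ ε × %ΔP_B = -1.146 × (-25%) = 28.7%.

28.7%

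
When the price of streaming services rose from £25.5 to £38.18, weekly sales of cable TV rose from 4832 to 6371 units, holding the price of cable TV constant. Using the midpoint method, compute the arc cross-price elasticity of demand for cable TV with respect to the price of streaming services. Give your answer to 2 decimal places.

0.69

ΔQ_A = 6371 − 4832 = 1539; ΔP_B = 38.18 − 25.5 = 12.68.
Midpoints: Q̄_A = 5601.5, P̄_B = 31.84.
ε = (ΔQ_A/Q̄_A)/(ΔP_B/P̄_B) = (1539/5601.5)/(12.68/31.84) ≈ 0.69.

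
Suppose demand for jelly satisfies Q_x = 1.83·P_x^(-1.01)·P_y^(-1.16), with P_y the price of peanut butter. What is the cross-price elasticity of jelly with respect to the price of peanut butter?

-1.16

In a log-linear (constant-elasticity) demand function, the coefficient on the exponent of P_y is the cross-price elasticity.
ε = -1.16. Negative, so jelly and peanut butter are complements.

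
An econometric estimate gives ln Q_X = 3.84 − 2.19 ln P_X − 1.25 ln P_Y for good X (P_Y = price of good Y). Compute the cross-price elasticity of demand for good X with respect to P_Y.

In a log-linear (constant-elasticity) demand function, the coefficient on ln P_Y is the cross-price elasticity.
ε = -1.25. Negative, so good X and good Y are complements.

-1.25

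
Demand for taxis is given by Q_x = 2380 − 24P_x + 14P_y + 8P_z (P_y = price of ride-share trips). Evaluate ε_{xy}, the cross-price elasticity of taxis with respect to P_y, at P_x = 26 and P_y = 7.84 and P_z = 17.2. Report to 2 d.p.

At P_x = 26 and P_y = 7.84 and P_z = 17.2: Q_x = 2003.36.
∂Q_x/∂P_y = 14.
ε = (∂Q_x/∂P_y)(P_y/Q_x) = 14 × (7.84/2003.36) ≈ 0.05.
Since ε > 0, taxis and ride-share trips are substitutes.

0.05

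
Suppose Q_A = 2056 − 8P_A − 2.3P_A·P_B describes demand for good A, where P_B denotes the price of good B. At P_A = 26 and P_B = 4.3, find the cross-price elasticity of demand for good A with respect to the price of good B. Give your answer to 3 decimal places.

At P_A = 26 and P_B = 4.3: Q_A = 1590.86.
∂Q_A/∂P_B = -2.3P_A = -2.3(26) = -59.8000.
ε = (∂Q_A/∂P_B)(P_B/Q_A) = -59.8000 × (4.3/1590.86) ≈ -0.162.
ε < 0: complements.

-0.162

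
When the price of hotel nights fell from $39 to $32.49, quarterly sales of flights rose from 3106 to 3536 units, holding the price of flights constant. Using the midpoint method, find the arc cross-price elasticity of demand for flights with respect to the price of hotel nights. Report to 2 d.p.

ΔQ_A = 3536 − 3106 = 430; ΔP_B = 32.49 − 39 = -6.51.
Midpoints: Q̄_A = 3321.0, P̄_B = 35.75.
ε = (ΔQ_A/Q̄_A)/(ΔP_B/P̄_B) = (430/3321.0)/(-6.51/35.75) ≈ -0.71.
ε < 0: flights and hotel nights are complements.

-0.71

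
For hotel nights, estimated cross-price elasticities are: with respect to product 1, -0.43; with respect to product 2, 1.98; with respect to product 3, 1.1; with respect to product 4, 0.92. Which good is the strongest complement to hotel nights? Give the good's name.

product 1

Complements have ε < 0. The most negative value is -0.43 (product 1).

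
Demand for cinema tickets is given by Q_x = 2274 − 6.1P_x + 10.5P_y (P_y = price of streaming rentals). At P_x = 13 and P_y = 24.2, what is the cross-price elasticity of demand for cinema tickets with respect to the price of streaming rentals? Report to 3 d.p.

0.104

At P_x = 13 and P_y = 24.2: Q_x = 2448.8.
∂Q_x/∂P_y = 10.5.
ε = (∂Q_x/∂P_y)(P_y/Q_x) = 10.5 × (24.2/2448.8) ≈ 0.104.
Since ε > 0, cinema tickets and streaming rentals are substitutes.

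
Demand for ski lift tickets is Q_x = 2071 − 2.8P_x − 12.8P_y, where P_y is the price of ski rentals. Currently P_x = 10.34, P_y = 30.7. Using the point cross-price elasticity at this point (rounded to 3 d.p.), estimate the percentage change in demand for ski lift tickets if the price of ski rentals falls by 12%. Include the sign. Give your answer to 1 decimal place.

2.9%

At P_x = 10.34, P_y = 30.7: Q_x = 1649.088.
∂Q_x/∂P_y = -12.8.
ε = (∂Q_x/∂P_y)(P_y/Q_x) = -12.8000 × 30.7/1649.088 ≈ -0.238.
%ΔQ_x ≈ ε × %ΔP_y = -0.238 × (-12%) = 2.9%.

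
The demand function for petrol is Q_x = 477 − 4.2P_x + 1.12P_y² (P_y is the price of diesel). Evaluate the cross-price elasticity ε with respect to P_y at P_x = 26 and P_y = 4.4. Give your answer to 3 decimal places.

0.111

At P_x = 26 and P_y = 4.4: Q_x = 389.483.
∂Q_x/∂P_y = 2.24P_y = 2.24(4.4) = 9.8560.
ε = (∂Q_x/∂P_y)(P_y/Q_x) = 9.8560 × (4.4/389.483) ≈ 0.111.
ε > 0: substitutes.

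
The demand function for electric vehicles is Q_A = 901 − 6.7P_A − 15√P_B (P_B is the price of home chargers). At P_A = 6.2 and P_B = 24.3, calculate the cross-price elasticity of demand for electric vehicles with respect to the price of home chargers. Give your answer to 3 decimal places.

-0.047

At P_A = 6.2 and P_B = 24.3: Q_A = 785.517.
∂Q_A/∂P_B = -15/(2√P_B) = -15/(2√24.3) = -1.5215.
ε = (∂Q_A/∂P_B)(P_B/Q_A) = -1.5215 × (24.3/785.517) ≈ -0.047.
ε < 0: complements.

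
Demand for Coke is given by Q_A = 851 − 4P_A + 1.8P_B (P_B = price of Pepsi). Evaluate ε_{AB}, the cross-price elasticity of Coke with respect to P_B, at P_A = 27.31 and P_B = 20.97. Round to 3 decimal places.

0.048

At P_A = 27.31 and P_B = 20.97: Q_A = 779.506.
∂Q_A/∂P_B = 1.8.
ε = (∂Q_A/∂P_B)(P_B/Q_A) = 1.8 × (20.97/779.506) ≈ 0.048.
Since ε > 0, Coke and Pepsi are substitutes.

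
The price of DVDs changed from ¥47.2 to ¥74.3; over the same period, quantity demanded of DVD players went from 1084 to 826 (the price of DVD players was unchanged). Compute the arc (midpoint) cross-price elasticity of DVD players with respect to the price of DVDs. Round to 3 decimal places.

-0.606

ΔQ_A = 826 − 1084 = -258; ΔP_B = 74.3 − 47.2 = 27.1.
Midpoints: Q̄_A = 955.0, P̄_B = 60.75.
ε = (ΔQ_A/Q̄_A)/(ΔP_B/P̄_B) = (-258/955.0)/(27.1/60.75) ≈ -0.606.
ε < 0: DVD players and DVDs are complements.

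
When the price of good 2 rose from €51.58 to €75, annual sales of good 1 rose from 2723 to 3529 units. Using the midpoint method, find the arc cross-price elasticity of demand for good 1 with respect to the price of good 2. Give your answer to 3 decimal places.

0.697

ΔQ_1 = 3529 − 2723 = 806; ΔP_2 = 75 − 51.58 = 23.42.
Midpoints: Q̄_1 = 3126.0, P̄_2 = 63.29.
ε = (ΔQ_1/Q̄_1)/(ΔP_2/P̄_2) = (806/3126.0)/(23.42/63.29) ≈ 0.697.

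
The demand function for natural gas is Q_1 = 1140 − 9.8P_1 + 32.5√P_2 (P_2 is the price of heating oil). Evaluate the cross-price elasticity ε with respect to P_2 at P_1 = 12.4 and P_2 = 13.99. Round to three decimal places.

At P_1 = 12.4 and P_2 = 13.99: Q_1 = 1140.040.
∂Q_1/∂P_2 = 32.5/(2√P_2) = 32.5/(2√13.99) = 4.3445.
ε = (∂Q_1/∂P_2)(P_2/Q_1) = 4.3445 × (13.99/1140.040) ≈ 0.053.

0.053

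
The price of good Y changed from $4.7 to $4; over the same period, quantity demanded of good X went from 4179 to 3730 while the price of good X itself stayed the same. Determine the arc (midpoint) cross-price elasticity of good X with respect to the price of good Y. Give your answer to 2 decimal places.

ΔQ_X = 3730 − 4179 = -449; ΔP_Y = 4 − 4.7 = -0.7.
Midpoints: Q̄_X = 3954.5, P̄_Y = 4.35.
ε = (ΔQ_X/Q̄_X)/(ΔP_Y/P̄_Y) = (-449/3954.5)/(-0.7/4.35) ≈ 0.71.
ε > 0: good X and good Y are substitutes.

0.71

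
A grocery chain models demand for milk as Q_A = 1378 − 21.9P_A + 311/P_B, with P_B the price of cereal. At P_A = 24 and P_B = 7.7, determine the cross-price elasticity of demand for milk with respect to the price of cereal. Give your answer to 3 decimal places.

-0.045

At P_A = 24 and P_B = 7.7: Q_A = 892.790.
∂Q_A/∂P_B = −311/P_B² = -5.2454.
ε = (∂Q_A/∂P_B)(P_B/Q_A) = -5.2454 × (7.7/892.790) ≈ -0.045.
ε < 0: complements.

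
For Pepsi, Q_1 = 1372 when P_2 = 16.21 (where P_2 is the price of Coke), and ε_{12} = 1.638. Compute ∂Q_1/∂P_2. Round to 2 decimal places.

138.64

ε = (∂Q_1/∂P_2)·(P_2/Q_1) ⇒ ∂Q_1/∂P_2 = ε·Q_1/P_2 = 1.638 × 1372/16.21 ≈ 138.64.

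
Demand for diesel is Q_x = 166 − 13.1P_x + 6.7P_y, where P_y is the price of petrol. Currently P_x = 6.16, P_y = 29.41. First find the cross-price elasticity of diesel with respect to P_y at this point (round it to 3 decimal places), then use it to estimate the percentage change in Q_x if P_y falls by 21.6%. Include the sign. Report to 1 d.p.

At P_x = 6.16, P_y = 29.41: Q_x = 282.351.
∂Q_x/∂P_y = 6.7.
ε = (∂Q_x/∂P_y)(P_y/Q_x) = 6.7000 × 29.41/282.351 ≈ 0.698.
%ΔQ_x ≈ ε × %ΔP_y = 0.698 × (-21.6%) = -15.1%.

-15.1%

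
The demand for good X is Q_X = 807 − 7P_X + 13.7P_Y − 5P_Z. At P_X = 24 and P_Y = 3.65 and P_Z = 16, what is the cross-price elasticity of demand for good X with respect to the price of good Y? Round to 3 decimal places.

0.082

At P_X = 24 and P_Y = 3.65 and P_Z = 16: Q_X = 609.005.
∂Q_X/∂P_Y = 13.7.
ε = (∂Q_X/∂P_Y)(P_Y/Q_X) = 13.7 × (3.65/609.005) ≈ 0.082.
Since ε > 0, good X and good Y are substitutes.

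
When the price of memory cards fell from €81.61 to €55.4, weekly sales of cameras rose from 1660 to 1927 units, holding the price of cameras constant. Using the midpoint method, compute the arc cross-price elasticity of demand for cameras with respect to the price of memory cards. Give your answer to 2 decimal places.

-0.39

ΔQ_A = 1927 − 1660 = 267; ΔP_B = 55.4 − 81.61 = -26.21.
Midpoints: Q̄_A = 1793.5, P̄_B = 68.50.
ε = (ΔQ_A/Q̄_A)/(ΔP_B/P̄_B) = (267/1793.5)/(-26.21/68.50) ≈ -0.39.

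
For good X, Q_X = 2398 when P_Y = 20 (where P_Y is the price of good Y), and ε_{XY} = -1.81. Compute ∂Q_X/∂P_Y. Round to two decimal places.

ε = (∂Q_X/∂P_Y)·(P_Y/Q_X) ⇒ ∂Q_X/∂P_Y = ε·Q_X/P_Y = -1.81 × 2398/20 ≈ -217.02.

-217.02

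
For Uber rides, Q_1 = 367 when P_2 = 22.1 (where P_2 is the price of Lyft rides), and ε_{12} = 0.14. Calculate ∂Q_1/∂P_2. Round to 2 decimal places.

2.32

ε = (∂Q_1/∂P_2)·(P_2/Q_1) ⇒ ∂Q_1/∂P_2 = ε·Q_1/P_2 = 0.14 × 367/22.1 ≈ 2.32.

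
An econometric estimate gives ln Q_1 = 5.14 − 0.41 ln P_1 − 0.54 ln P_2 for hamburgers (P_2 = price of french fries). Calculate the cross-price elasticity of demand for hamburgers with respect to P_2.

-0.54

In a log-linear (constant-elasticity) demand function, the coefficient on ln P_2 is the cross-price elasticity.
ε = -0.54. Negative, so hamburgers and french fries are complements.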